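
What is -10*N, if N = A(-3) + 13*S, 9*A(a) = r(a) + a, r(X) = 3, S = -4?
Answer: 520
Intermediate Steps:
A(a) = ⅓ + a/9 (A(a) = (3 + a)/9 = ⅓ + a/9)
N = -52 (N = (⅓ + (⅑)*(-3)) + 13*(-4) = (⅓ - ⅓) - 52 = 0 - 52 = -52)
-10*N = -10*(-52) = 520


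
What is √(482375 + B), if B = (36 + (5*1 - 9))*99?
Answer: √485543 ≈ 696.81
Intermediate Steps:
B = 3168 (B = (36 + (5 - 9))*99 = (36 - 4)*99 = 32*99 = 3168)
√(482375 + B) = √(482375 + 3168) = √485543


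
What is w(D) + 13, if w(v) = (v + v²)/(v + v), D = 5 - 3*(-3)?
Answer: 41/2 ≈ 20.500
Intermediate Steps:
D = 14 (D = 5 + 9 = 14)
w(v) = (v + v²)/(2*v) (w(v) = (v + v²)/((2*v)) = (v + v²)*(1/(2*v)) = (v + v²)/(2*v))
w(D) + 13 = (½ + (½)*14) + 13 = (½ + 7) + 13 = 15/2 + 13 = 41/2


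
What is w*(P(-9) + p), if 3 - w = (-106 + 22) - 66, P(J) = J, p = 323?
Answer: 48042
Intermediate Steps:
w = 153 (w = 3 - ((-106 + 22) - 66) = 3 - (-84 - 66) = 3 - 1*(-150) = 3 + 150 = 153)
w*(P(-9) + p) = 153*(-9 + 323) = 153*314 = 48042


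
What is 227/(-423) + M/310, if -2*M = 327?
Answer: -279061/262260 ≈ -1.0641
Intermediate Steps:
M = -327/2 (M = -½*327 = -327/2 ≈ -163.50)
227/(-423) + M/310 = 227/(-423) - 327/2/310 = 227*(-1/423) - 327/2*1/310 = -227/423 - 327/620 = -279061/262260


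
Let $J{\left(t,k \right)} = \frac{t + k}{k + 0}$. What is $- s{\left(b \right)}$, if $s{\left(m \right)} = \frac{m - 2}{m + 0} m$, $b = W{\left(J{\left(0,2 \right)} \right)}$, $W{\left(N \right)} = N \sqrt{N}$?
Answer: $1$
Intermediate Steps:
$J{\left(t,k \right)} = \frac{k + t}{k}$
$W{\left(N \right)} = N^{\frac{3}{2}}$
$b = 1$ ($b = \left(\frac{2 + 0}{2}\right)^{\frac{3}{2}} = \left(\frac{1}{2} \cdot 2\right)^{\frac{3}{2}} = 1^{\frac{3}{2}} = 1$)
$s{\left(m \right)} = -2 + m$ ($s{\left(m \right)} = \frac{-2 + m}{m} m = -2 + m$)
$- s{\left(b \right)} = - (-2 + 1) = \left(-1\right) \left(-1\right) = 1$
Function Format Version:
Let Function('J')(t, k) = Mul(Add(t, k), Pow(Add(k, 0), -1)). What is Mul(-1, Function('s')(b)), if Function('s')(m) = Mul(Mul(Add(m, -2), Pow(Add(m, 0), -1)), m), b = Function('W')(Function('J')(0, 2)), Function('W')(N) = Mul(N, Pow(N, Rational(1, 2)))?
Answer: 1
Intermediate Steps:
Function('J')(t, k) = Mul(Pow(k, -1), Add(k, t)) (Function('J')(t, k) = Mul(Add(k, t), Pow(k, -1)) = Mul(Pow(k, -1), Add(k, t)))
Function('W')(N) = Pow(N, Rational(3, 2))
b = 1 (b = Pow(Mul(Pow(2, -1), Add(2, 0)), Rational(3, 2)) = Pow(Mul(Rational(1, 2), 2), Rational(3, 2)) = Pow(1, Rational(3, 2)) = 1)
Function('s')(m) = Add(-2, m) (Function('s')(m) = Mul(Mul(Add(-2, m), Pow(m, -1)), m) = Mul(Mul(Pow(m, -1), Add(-2, m)), m) = Add(-2, m))
Mul(-1, Function('s')(b)) = Mul(-1, Add(-2, 1)) = Mul(-1, -1) = 1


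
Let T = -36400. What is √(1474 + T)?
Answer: I*√34926 ≈ 186.89*I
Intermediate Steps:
√(1474 + T) = √(1474 - 36400) = √(-34926) = I*√34926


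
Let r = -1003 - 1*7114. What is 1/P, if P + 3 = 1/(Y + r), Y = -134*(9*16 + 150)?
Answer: -47513/142540 ≈ -0.33333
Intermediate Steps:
r = -8117 (r = -1003 - 7114 = -8117)
Y = -39396 (Y = -134*(144 + 150) = -134*294 = -39396)
P = -142540/47513 (P = -3 + 1/(-39396 - 8117) = -3 + 1/(-47513) = -3 - 1/47513 = -142540/47513 ≈ -3.0000)
1/P = 1/(-142540/47513) = -47513/142540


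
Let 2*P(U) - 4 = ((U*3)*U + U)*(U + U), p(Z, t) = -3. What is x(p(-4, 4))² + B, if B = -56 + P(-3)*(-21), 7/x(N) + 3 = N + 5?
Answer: 1463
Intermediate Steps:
x(N) = 7/(2 + N) (x(N) = 7/(-3 + (N + 5)) = 7/(-3 + (5 + N)) = 7/(2 + N))
P(U) = 2 + U*(U + 3*U²) (P(U) = 2 + (((U*3)*U + U)*(U + U))/2 = 2 + (((3*U)*U + U)*(2*U))/2 = 2 + ((3*U² + U)*(2*U))/2 = 2 + ((U + 3*U²)*(2*U))/2 = 2 + (2*U*(U + 3*U²))/2 = 2 + U*(U + 3*U²))
B = 1414 (B = -56 + (2 + (-3)² + 3*(-3)³)*(-21) = -56 + (2 + 9 + 3*(-27))*(-21) = -56 + (2 + 9 - 81)*(-21) = -56 - 70*(-21) = -56 + 1470 = 1414)
x(p(-4, 4))² + B = (7/(2 - 3))² + 1414 = (7/(-1))² + 1414 = (7*(-1))² + 1414 = (-7)² + 1414 = 49 + 1414 = 1463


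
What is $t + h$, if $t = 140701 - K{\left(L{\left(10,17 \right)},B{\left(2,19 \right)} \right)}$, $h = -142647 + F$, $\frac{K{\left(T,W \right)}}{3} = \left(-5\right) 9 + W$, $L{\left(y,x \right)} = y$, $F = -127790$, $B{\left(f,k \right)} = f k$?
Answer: $-129715$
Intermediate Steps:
$K{\left(T,W \right)} = -135 + 3 W$ ($K{\left(T,W \right)} = 3 \left(\left(-5\right) 9 + W\right) = 3 \left(-45 + W\right) = -135 + 3 W$)
$h = -270437$ ($h = -142647 - 127790 = -270437$)
$t = 140722$ ($t = 140701 - \left(-135 + 3 \cdot 2 \cdot 19\right) = 140701 - \left(-135 + 3 \cdot 38\right) = 140701 - \left(-135 + 114\right) = 140701 - -21 = 140701 + 21 = 140722$)
$t + h = 140722 - 270437 = -129715$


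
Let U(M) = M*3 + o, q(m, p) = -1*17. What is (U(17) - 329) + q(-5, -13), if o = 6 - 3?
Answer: -292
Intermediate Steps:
o = 3
q(m, p) = -17
U(M) = 3 + 3*M (U(M) = M*3 + 3 = 3*M + 3 = 3 + 3*M)
(U(17) - 329) + q(-5, -13) = ((3 + 3*17) - 329) - 17 = ((3 + 51) - 329) - 17 = (54 - 329) - 17 = -275 - 17 = -292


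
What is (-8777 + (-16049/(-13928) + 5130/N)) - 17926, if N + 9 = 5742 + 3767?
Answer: -9297395347/348200 ≈ -26701.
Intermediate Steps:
N = 9500 (N = -9 + (5742 + 3767) = -9 + 9509 = 9500)
(-8777 + (-16049/(-13928) + 5130/N)) - 17926 = (-8777 + (-16049/(-13928) + 5130/9500)) - 17926 = (-8777 + (-16049*(-1/13928) + 5130*(1/9500))) - 17926 = (-8777 + (16049/13928 + 27/50)) - 17926 = (-8777 + 589253/348200) - 17926 = -3055562147/348200 - 17926 = -9297395347/348200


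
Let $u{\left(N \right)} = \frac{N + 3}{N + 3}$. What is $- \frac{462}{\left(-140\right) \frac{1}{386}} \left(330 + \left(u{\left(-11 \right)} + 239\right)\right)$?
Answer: $726066$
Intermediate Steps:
$u{\left(N \right)} = 1$ ($u{\left(N \right)} = \frac{3 + N}{3 + N} = 1$)
$- \frac{462}{\left(-140\right) \frac{1}{386}} \left(330 + \left(u{\left(-11 \right)} + 239\right)\right) = - \frac{462}{\left(-140\right) \frac{1}{386}} \left(330 + \left(1 + 239\right)\right) = - \frac{462}{\left(-140\right) \frac{1}{386}} \left(330 + 240\right) = - \frac{462}{- \frac{70}{193}} \cdot 570 = \left(-462\right) \left(- \frac{193}{70}\right) 570 = \frac{6369}{5} \cdot 570 = 726066$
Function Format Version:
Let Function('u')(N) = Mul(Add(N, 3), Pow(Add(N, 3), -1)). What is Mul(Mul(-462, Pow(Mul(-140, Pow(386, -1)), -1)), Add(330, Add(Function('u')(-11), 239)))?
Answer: 726066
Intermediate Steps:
Function('u')(N) = 1 (Function('u')(N) = Mul(Add(3, N), Pow(Add(3, N), -1)) = 1)
Mul(Mul(-462, Pow(Mul(-140, Pow(386, -1)), -1)), Add(330, Add(Function('u')(-11), 239))) = Mul(Mul(-462, Pow(Mul(-140, Pow(386, -1)), -1)), Add(330, Add(1, 239))) = Mul(Mul(-462, Pow(Mul(-140, Rational(1, 386)), -1)), Add(330, 240)) = Mul(Mul(-462, Pow(Rational(-70, 193), -1)), 570) = Mul(Mul(-462, Rational(-193, 70)), 570) = Mul(Rational(6369, 5), 570) = 726066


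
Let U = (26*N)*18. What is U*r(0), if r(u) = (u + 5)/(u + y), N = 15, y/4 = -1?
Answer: -8775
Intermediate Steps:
y = -4 (y = 4*(-1) = -4)
r(u) = (5 + u)/(-4 + u) (r(u) = (u + 5)/(u - 4) = (5 + u)/(-4 + u))
U = 7020 (U = (26*15)*18 = 390*18 = 7020)
U*r(0) = 7020*((5 + 0)/(-4 + 0)) = 7020*(5/(-4)) = 7020*(-¼*5) = 7020*(-5/4) = -8775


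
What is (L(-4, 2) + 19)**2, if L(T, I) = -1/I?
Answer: 1369/4 ≈ 342.25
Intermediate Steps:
(L(-4, 2) + 19)**2 = (-1/2 + 19)**2 = (37/2)**2 = 1369/4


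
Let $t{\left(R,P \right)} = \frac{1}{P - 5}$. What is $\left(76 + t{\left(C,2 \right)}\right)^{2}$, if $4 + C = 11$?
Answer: $\frac{51529}{9} \approx 5725.4$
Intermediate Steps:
$C = 7$ ($C = -4 + 11 = 7$)
$t{\left(R,P \right)} = \frac{1}{-5 + P}$
$\left(76 + t{\left(C,2 \right)}\right)^{2} = \left(76 + \frac{1}{-5 + 2}\right)^{2} = \left(76 + \frac{1}{-3}\right)^{2} = \left(76 - \frac{1}{3}\right)^{2} = \left(\frac{227}{3}\right)^{2} = \frac{51529}{9}$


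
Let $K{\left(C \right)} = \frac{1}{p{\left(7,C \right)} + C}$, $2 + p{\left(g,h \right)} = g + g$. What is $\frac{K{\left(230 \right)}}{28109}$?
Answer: $\frac{1}{6802378} \approx 1.4701 \cdot 10^{-7}$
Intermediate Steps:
$p{\left(g,h \right)} = -2 + 2 g$ ($p{\left(g,h \right)} = -2 + \left(g + g\right) = -2 + 2 g$)
$K{\left(C \right)} = \frac{1}{12 + C}$ ($K{\left(C \right)} = \frac{1}{\left(-2 + 2 \cdot 7\right) + C} = \frac{1}{\left(-2 + 14\right) + C} = \frac{1}{12 + C}$)
$\frac{K{\left(230 \right)}}{28109} = \frac{1}{\left(12 + 230\right) 28109} = \frac{1}{242} \cdot \frac{1}{28109} = \frac{1}{6802378}$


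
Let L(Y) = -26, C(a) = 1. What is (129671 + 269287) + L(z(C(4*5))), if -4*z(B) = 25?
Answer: 398932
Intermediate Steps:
z(B) = -25/4 (z(B) = -¼*25 = -25/4)
(129671 + 269287) + L(z(C(4*5))) = (129671 + 269287) - 26 = 398958 - 26 = 398932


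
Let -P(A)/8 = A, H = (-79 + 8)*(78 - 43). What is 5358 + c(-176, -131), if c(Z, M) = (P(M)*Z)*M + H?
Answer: 24165561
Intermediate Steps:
H = -2485 (H = -71*35 = -2485)
P(A) = -8*A
c(Z, M) = -2485 - 8*Z*M² (c(Z, M) = ((-8*M)*Z)*M - 2485 = (-8*M*Z)*M - 2485 = -8*Z*M² - 2485 = -2485 - 8*Z*M²)
5358 + c(-176, -131) = 5358 + (-2485 - 8*(-176)*(-131)²) = 5358 + (-2485 - 8*(-176)*17161) = 5358 + (-2485 + 24162688) = 5358 + 24160203 = 24165561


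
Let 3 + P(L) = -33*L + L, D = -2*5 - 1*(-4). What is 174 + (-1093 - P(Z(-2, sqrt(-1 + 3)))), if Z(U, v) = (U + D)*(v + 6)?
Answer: -2452 - 256*sqrt(2) ≈ -2814.0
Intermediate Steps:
D = -6 (D = -10 + 4 = -6)
Z(U, v) = (-6 + U)*(6 + v) (Z(U, v) = (U - 6)*(v + 6) = (-6 + U)*(6 + v))
P(L) = -3 - 32*L (P(L) = -3 + (-33*L + L) = -3 - 32*L)
174 + (-1093 - P(Z(-2, sqrt(-1 + 3)))) = 174 + (-1093 - (-3 - 32*(-36 - 6*sqrt(-1 + 3) + 6*(-2) - 2*sqrt(-1 + 3)))) = 174 + (-1093 - (-3 - 32*(-36 - 6*sqrt(2) - 12 - 2*sqrt(2)))) = 174 + (-1093 - (-3 - 32*(-48 - 8*sqrt(2)))) = 174 + (-1093 - (-3 + (1536 + 256*sqrt(2)))) = 174 + (-1093 - (1533 + 256*sqrt(2))) = 174 + (-1093 + (-1533 - 256*sqrt(2))) = 174 + (-2626 - 256*sqrt(2)) = -2452 - 256*sqrt(2)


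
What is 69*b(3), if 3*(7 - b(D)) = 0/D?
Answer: 483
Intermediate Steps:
b(D) = 7 (b(D) = 7 - 0/D = 7 - ⅓*0 = 7 + 0 = 7)
69*b(3) = 69*7 = 483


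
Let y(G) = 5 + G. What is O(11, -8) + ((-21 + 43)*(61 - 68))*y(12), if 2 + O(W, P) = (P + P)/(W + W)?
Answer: -28828/11 ≈ -2620.7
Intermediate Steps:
O(W, P) = -2 + P/W (O(W, P) = -2 + (P + P)/(W + W) = -2 + (2*P)/((2*W)) = -2 + (2*P)*(1/(2*W)) = -2 + P/W)
O(11, -8) + ((-21 + 43)*(61 - 68))*y(12) = (-2 - 8/11) + ((-21 + 43)*(61 - 68))*(5 + 12) = (-2 - 8*1/11) + (22*(-7))*17 = (-2 - 8/11) - 154*17 = -30/11 - 2618 = -28828/11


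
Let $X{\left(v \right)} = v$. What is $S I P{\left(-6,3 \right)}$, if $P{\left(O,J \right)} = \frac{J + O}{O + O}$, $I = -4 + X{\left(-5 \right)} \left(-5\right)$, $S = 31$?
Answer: $\frac{651}{4} \approx 162.75$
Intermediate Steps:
$I = 21$ ($I = -4 - -25 = -4 + 25 = 21$)
$P{\left(O,J \right)} = \frac{J + O}{2 O}$
$S I P{\left(-6,3 \right)} = 31 \cdot 21 \frac{3 - 6}{2 \left(-6\right)} = 651 \cdot \frac{1}{2} \left(- \frac{1}{6}\right) \left(-3\right) = 651 \cdot \frac{1}{4} = \frac{651}{4}$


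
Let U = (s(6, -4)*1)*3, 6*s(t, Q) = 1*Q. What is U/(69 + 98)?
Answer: -2/167 ≈ -0.011976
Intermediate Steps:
s(t, Q) = Q/6 (s(t, Q) = (1*Q)/6 = Q/6)
U = -2 (U = (((1/6)*(-4))*1)*3 = -2/3*1*3 = -2/3*3 = -2)
U/(69 + 98) = -2/(69 + 98) = -2/167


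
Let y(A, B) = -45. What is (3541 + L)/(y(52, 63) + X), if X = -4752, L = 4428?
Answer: -613/369 ≈ -1.6612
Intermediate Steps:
(3541 + L)/(y(52, 63) + X) = (3541 + 4428)/(-45 - 4752) = 7969/(-4797) = 7969*(-1/4797) = -613/369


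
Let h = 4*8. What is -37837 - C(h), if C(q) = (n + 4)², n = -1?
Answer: -37846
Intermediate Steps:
h = 32
C(q) = 9 (C(q) = (-1 + 4)² = 3² = 9)
-37837 - C(h) = -37837 - 1*9 = -37837 - 9 = -37846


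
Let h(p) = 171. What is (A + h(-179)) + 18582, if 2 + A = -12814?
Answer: 5937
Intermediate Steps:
A = -12816 (A = -2 - 12814 = -12816)
(A + h(-179)) + 18582 = (-12816 + 171) + 18582 = -12645 + 18582 = 5937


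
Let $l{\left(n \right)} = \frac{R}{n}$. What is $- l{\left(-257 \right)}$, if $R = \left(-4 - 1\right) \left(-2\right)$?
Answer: $\frac{10}{257} \approx 0.038911$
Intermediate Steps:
$R = 10$ ($R = \left(-5\right) \left(-2\right) = 10$)
$l{\left(n \right)} = \frac{10}{n}$
$- l{\left(-257 \right)} = - \frac{10}{-257} = - \frac{10 \left(-1\right)}{257} = \left(-1\right) \left(- \frac{10}{257}\right) = \frac{10}{257}$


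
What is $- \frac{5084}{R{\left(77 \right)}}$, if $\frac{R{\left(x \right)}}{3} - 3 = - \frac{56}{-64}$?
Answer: $- \frac{1312}{3} \approx -437.33$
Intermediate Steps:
$R{\left(x \right)} = \frac{93}{8}$ ($R{\left(x \right)} = 9 + 3 \left(- \frac{56}{-64}\right) = 9 + 3 \left(\left(-56\right) \left(- \frac{1}{64}\right)\right) = 9 + 3 \cdot \frac{7}{8} = 9 + \frac{21}{8} = \frac{93}{8}$)
$- \frac{5084}{R{\left(77 \right)}} = - \frac{5084}{\frac{93}{8}} = \left(-5084\right) \frac{8}{93} = - \frac{1312}{3}$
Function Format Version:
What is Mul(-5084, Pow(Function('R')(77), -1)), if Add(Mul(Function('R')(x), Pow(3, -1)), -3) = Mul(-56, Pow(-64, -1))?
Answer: Rational(-1312, 3) ≈ -437.33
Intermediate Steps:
Function('R')(x) = Rational(93, 8) (Function('R')(x) = Add(9, Mul(3, Mul(-56, Pow(-64, -1)))) = Add(9, Mul(3, Mul(-56, Rational(-1, 64)))) = Add(9, Mul(3, Rational(7, 8))) = Add(9, Rational(21, 8)) = Rational(93, 8))
Mul(-5084, Pow(Function('R')(77), -1)) = Mul(-5084, Pow(Rational(93, 8), -1)) = Mul(-5084, Rational(8, 93)) = Rational(-1312, 3)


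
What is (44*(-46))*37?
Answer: -74888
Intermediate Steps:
(44*(-46))*37 = -2024*37 = -74888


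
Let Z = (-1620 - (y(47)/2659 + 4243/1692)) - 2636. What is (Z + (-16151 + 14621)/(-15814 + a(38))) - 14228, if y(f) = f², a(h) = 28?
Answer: -72944139341629/3945647556 ≈ -18487.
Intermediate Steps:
Z = -19162882933/4499028 (Z = (-1620 - (47²/2659 + 4243/1692)) - 2636 = (-1620 - (2209*(1/2659) + 4243*(1/1692))) - 2636 = (-1620 - (2209/2659 + 4243/1692)) - 2636 = (-1620 - 1*15019765/4499028) - 2636 = (-1620 - 15019765/4499028) - 2636 = -7303445125/4499028 - 2636 = -19162882933/4499028 ≈ -4259.3)
(Z + (-16151 + 14621)/(-15814 + a(38))) - 14228 = (-19162882933/4499028 + (-16151 + 14621)/(-15814 + 28)) - 14228 = (-19162882933/4499028 - 1530/(-15786)) - 14228 = (-19162882933/4499028 - 1530*(-1/15786)) - 14228 = (-19162882933/4499028 + 85/877) - 14228 = -16805465914861/3945647556 - 14228 = -72944139341629/3945647556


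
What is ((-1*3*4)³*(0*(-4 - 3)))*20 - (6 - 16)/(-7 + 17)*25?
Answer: 25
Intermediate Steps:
((-1*3*4)³*(0*(-4 - 3)))*20 - (6 - 16)/(-7 + 17)*25 = ((-3*4)³*(0*(-7)))*20 - -10/10*25 = ((-12)³*0)*20 - (⅒)*(-10)*25 = -1728*0*20 - (-1)*25 = 0*20 - 1*(-25) = 0 + 25 = 25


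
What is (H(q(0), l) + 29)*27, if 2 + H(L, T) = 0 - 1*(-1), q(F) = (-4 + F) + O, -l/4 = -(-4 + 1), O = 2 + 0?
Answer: 756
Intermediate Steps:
O = 2
l = -12 (l = -(-4)*(-4 + 1) = -(-4)*(-3) = -4*3 = -12)
q(F) = -2 + F (q(F) = (-4 + F) + 2 = -2 + F)
H(L, T) = -1 (H(L, T) = -2 + (0 - 1*(-1)) = -2 + (0 + 1) = -2 + 1 = -1)
(H(q(0), l) + 29)*27 = (-1 + 29)*27 = 28*27 = 756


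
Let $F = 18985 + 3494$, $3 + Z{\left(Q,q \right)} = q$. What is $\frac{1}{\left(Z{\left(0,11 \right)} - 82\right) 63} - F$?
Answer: $- \frac{104797099}{4662} \approx -22479.0$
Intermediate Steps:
$Z{\left(Q,q \right)} = -3 + q$
$F = 22479$
$\frac{1}{\left(Z{\left(0,11 \right)} - 82\right) 63} - F = \frac{1}{\left(\left(-3 + 11\right) - 82\right) 63} - 22479 = \frac{1}{\left(8 - 82\right) 63} - 22479 = \frac{1}{\left(-74\right) 63} - 22479 = \frac{1}{-4662} - 22479 = - \frac{1}{4662} - 22479 = - \frac{104797099}{4662}$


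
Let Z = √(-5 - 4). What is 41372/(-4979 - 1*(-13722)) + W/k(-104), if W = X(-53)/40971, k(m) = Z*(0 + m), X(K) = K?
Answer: 41372/8743 - 53*I/12782952 ≈ 4.732 - 4.1461e-6*I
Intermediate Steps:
Z = 3*I (Z = √(-9) = 3*I ≈ 3.0*I)
k(m) = 3*I*m (k(m) = (3*I)*(0 + m) = (3*I)*m = 3*I*m)
W = -53/40971 ≈ -0.0012936
41372/(-4979 - 1*(-13722)) + W/k(-104) = 41372/(-4979 - 1*(-13722)) - 53*I/312/40971 = 41372/(-4979 + 13722) - 53*I/312/40971 = 41372/8743 - 53*I/12782952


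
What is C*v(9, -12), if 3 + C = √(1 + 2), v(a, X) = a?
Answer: -27 + 9*√3 ≈ -11.412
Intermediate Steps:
C = -3 + √3 (C = -3 + √(1 + 2) = -3 + √3 ≈ -1.2680)
C*v(9, -12) = (-3 + √3)*9 = -27 + 9*√3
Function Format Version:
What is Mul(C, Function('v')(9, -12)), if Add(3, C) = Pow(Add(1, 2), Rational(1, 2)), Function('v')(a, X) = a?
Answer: Add(-27, Mul(9, Pow(3, Rational(1, 2)))) ≈ -11.412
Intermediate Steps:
C = Add(-3, Pow(3, Rational(1, 2))) (C = Add(-3, Pow(Add(1, 2), Rational(1, 2))) = Add(-3, Pow(3, Rational(1, 2))) ≈ -1.2680)
Mul(C, Function('v')(9, -12)) = Mul(Add(-3, Pow(3, Rational(1, 2))), 9) = Add(-27, Mul(9, Pow(3, Rational(1, 2))))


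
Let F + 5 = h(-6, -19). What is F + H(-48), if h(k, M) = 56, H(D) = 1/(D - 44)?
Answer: 4691/92 ≈ 50.989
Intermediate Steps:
H(D) = 1/(-44 + D)
F = 51 (F = -5 + 56 = 51)
F + H(-48) = 51 + 1/(-44 - 48) = 51 + 1/(-92) = 51 - 1/92 = 4691/92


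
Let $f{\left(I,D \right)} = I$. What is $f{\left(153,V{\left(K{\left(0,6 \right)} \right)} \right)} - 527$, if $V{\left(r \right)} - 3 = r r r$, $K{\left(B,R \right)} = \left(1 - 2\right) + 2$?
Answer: $-374$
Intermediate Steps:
$K{\left(B,R \right)} = 1$ ($K{\left(B,R \right)} = -1 + 2 = 1$)
$V{\left(r \right)} = 3 + r^{3}$ ($V{\left(r \right)} = 3 + r r r = 3 + r^{2} r = 3 + r^{3}$)
$f{\left(153,V{\left(K{\left(0,6 \right)} \right)} \right)} - 527 = 153 - 527 = -374$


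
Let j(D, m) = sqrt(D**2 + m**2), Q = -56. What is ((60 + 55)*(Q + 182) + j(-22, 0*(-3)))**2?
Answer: 210598144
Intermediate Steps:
((60 + 55)*(Q + 182) + j(-22, 0*(-3)))**2 = ((60 + 55)*(-56 + 182) + sqrt((-22)**2 + (0*(-3))**2))**2 = (115*126 + sqrt(484 + 0**2))**2 = (14490 + sqrt(484 + 0))**2 = (14490 + sqrt(484))**2 = (14490 + 22)**2 = 14512**2 = 210598144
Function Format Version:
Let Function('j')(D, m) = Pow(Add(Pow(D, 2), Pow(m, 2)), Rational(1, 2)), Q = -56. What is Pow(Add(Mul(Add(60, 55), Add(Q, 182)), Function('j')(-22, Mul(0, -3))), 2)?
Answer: 210598144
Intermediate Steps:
Pow(Add(Mul(Add(60, 55), Add(Q, 182)), Function('j')(-22, Mul(0, -3))), 2) = Pow(Add(Mul(Add(60, 55), Add(-56, 182)), Pow(Add(Pow(-22, 2), Pow(Mul(0, -3), 2)), Rational(1, 2))), 2) = Pow(Add(Mul(115, 126), Pow(Add(484, Pow(0, 2)), Rational(1, 2))), 2) = Pow(Add(14490, Pow(Add(484, 0), Rational(1, 2))), 2) = Pow(Add(14490, Pow(484, Rational(1, 2))), 2) = Pow(Add(14490, 22), 2) = Pow(14512, 2) = 210598144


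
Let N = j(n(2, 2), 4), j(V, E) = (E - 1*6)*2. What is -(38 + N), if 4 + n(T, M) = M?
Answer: -34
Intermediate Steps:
n(T, M) = -4 + M
j(V, E) = -12 + 2*E (j(V, E) = (E - 6)*2 = (-6 + E)*2 = -12 + 2*E)
N = -4 (N = -12 + 2*4 = -12 + 8 = -4)
-(38 + N) = -(38 - 4) = -1*34 = -34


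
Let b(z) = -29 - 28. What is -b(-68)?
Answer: 57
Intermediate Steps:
b(z) = -57
-b(-68) = -1*(-57) = 57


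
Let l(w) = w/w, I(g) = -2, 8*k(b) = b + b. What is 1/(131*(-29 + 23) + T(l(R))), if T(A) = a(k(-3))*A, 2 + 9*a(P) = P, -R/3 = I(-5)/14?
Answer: -36/28307 ≈ -0.0012718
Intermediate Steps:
k(b) = b/4 (k(b) = (b + b)/8 = (2*b)/8 = b/4)
R = 3/7 (R = -(-6)/14 = -3*(-1/7) = 3/7 ≈ 0.42857)
l(w) = 1
a(P) = -2/9 + P/9
T(A) = -11*A/36 (T(A) = (-2/9 + ((1/4)*(-3))/9)*A = (-2/9 + (1/9)*(-3/4))*A = (-2/9 - 1/12)*A = -11*A/36)
1/(131*(-29 + 23) + T(l(R))) = 1/(131*(-29 + 23) - 11/36*1) = 1/(131*(-6) - 11/36) = 1/(-786 - 11/36) = 1/(-28307/36) = -36/28307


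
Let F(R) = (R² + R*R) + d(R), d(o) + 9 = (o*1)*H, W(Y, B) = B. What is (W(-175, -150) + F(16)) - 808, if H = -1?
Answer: -471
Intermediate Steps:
d(o) = -9 - o (d(o) = -9 + (o*1)*(-1) = -9 + o*(-1) = -9 - o)
F(R) = -9 - R + 2*R² (F(R) = (R² + R*R) + (-9 - R) = (R² + R²) + (-9 - R) = 2*R² + (-9 - R) = -9 - R + 2*R²)
(W(-175, -150) + F(16)) - 808 = (-150 + (-9 - 1*16 + 2*16²)) - 808 = (-150 + (-9 - 16 + 2*256)) - 808 = (-150 + (-9 - 16 + 512)) - 808 = (-150 + 487) - 808 = 337 - 808 = -471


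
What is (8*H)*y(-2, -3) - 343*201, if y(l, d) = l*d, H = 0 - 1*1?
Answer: -68991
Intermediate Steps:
H = -1 (H = 0 - 1 = -1)
y(l, d) = d*l
(8*H)*y(-2, -3) - 343*201 = (8*(-1))*(-3*(-2)) - 343*201 = -8*6 - 68943 = -48 - 68943 = -68991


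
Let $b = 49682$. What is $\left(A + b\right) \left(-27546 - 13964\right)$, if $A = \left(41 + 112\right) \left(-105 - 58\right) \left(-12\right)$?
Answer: $-14484914500$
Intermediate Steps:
$A = 299268$ ($A = 153 \left(-163\right) \left(-12\right) = \left(-24939\right) \left(-12\right) = 299268$)
$\left(A + b\right) \left(-27546 - 13964\right) = \left(299268 + 49682\right) \left(-27546 - 13964\right) = 348950 \left(-41510\right) = -14484914500$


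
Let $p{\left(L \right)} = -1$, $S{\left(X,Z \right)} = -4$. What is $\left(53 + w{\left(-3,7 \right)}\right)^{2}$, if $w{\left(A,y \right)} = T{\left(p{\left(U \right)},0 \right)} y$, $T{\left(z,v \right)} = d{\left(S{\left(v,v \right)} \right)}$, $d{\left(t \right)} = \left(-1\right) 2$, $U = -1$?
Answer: $1521$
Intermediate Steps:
$d{\left(t \right)} = -2$
$T{\left(z,v \right)} = -2$
$w{\left(A,y \right)} = - 2 y$
$\left(53 + w{\left(-3,7 \right)}\right)^{2} = \left(53 - 14\right)^{2} = 39^{2} = 1521$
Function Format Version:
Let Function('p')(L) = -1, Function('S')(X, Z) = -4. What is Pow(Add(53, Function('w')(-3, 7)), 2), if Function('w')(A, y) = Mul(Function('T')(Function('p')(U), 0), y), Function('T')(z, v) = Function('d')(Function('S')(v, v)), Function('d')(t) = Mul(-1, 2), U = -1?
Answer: 1521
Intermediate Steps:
Function('d')(t) = -2
Function('T')(z, v) = -2
Function('w')(A, y) = Mul(-2, y)
Pow(Add(53, Function('w')(-3, 7)), 2) = Pow(Add(53, Mul(-2, 7)), 2) = Pow(Add(53, -14), 2) = Pow(39, 2) = 1521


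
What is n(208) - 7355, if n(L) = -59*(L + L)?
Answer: -31899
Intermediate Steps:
n(L) = -118*L
n(208) - 7355 = -118*208 - 7355 = -24544 - 7355 = -31899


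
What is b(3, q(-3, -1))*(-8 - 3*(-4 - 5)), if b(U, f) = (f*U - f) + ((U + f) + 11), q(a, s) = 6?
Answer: 608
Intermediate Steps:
b(U, f) = 11 + U + U*f (b(U, f) = (U*f - f) + (11 + U + f) = (-f + U*f) + (11 + U + f) = 11 + U + U*f)
b(3, q(-3, -1))*(-8 - 3*(-4 - 5)) = (11 + 3 + 3*6)*(-8 - 3*(-4 - 5)) = (11 + 3 + 18)*(-8 - 3*(-9)) = 32*(-8 + 27) = 32*19 = 608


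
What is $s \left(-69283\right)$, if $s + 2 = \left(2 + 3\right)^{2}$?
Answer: $-1593509$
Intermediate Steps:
$s = 23$ ($s = -2 + \left(2 + 3\right)^{2} = -2 + 5^{2} = -2 + 25 = 23$)
$s \left(-69283\right) = 23 \left(-69283\right) = -1593509$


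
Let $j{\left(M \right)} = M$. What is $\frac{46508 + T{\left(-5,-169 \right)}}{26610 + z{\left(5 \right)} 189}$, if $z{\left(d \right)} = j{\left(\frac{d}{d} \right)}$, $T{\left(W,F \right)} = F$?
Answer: $\frac{46339}{26799} \approx 1.7291$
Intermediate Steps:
$z{\left(d \right)} = 1$ ($z{\left(d \right)} = \frac{d}{d} = 1$)
$\frac{46508 + T{\left(-5,-169 \right)}}{26610 + z{\left(5 \right)} 189} = \frac{46508 - 169}{26610 + 1 \cdot 189} = \frac{46339}{26610 + 189} = \frac{46339}{26799}$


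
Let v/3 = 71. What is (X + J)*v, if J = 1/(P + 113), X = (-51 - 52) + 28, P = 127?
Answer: -1277929/80 ≈ -15974.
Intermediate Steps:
X = -75 (X = -103 + 28 = -75)
J = 1/240 (J = 1/(127 + 113) = 1/240 ≈ 0.0041667)
v = 213 (v = 3*71 = 213)
(X + J)*v = (-75 + 1/240)*213 = -17999/240*213 = -1277929/80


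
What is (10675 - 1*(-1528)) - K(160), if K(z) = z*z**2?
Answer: -4083797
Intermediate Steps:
K(z) = z**3
(10675 - 1*(-1528)) - K(160) = (10675 - 1*(-1528)) - 1*160**3 = (10675 + 1528) - 1*4096000 = 12203 - 4096000 = -4083797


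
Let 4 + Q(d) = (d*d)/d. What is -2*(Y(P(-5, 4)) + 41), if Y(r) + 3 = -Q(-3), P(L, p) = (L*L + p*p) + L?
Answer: -90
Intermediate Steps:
P(L, p) = L + L**2 + p**2 (P(L, p) = (L**2 + p**2) + L = L + L**2 + p**2)
Q(d) = -4 + d (Q(d) = -4 + (d*d)/d = -4 + d**2/d = -4 + d)
Y(r) = 4 (Y(r) = -3 - (-4 - 3) = -3 - 1*(-7) = -3 + 7 = 4)
-2*(Y(P(-5, 4)) + 41) = -2*(4 + 41) = -2*45 = -90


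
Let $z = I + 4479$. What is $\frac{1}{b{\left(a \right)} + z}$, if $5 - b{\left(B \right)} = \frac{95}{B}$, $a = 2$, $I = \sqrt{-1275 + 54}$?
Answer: $\frac{17746}{78735013} - \frac{4 i \sqrt{1221}}{78735013} \approx 0.00022539 - 1.7752 \cdot 10^{-6} i$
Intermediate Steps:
$I = i \sqrt{1221}$ ($I = \sqrt{-1221} = i \sqrt{1221} \approx 34.943 i$)
$z = 4479 + i \sqrt{1221}$ ($z = i \sqrt{1221} + 4479 = 4479 + i \sqrt{1221} \approx 4479.0 + 34.943 i$)
$b{\left(B \right)} = 5 - \frac{95}{B}$
$\frac{1}{b{\left(a \right)} + z} = \frac{1}{\left(5 - \frac{95}{2}\right) + \left(4479 + i \sqrt{1221}\right)} = \frac{1}{- \frac{85}{2} + \left(4479 + i \sqrt{1221}\right)} = \frac{1}{\frac{8873}{2} + i \sqrt{1221}}$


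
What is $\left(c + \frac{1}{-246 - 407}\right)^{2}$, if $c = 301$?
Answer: $\frac{38632688704}{426409} \approx 90600.0$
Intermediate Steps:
$\left(c + \frac{1}{-246 - 407}\right)^{2} = \left(301 + \frac{1}{-246 - 407}\right)^{2} = \left(301 + \frac{1}{-653}\right)^{2} = \left(301 - \frac{1}{653}\right)^{2} = \left(\frac{196552}{653}\right)^{2} = \frac{38632688704}{426409}$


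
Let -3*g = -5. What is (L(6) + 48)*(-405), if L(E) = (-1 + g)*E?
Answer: -21060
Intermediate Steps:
g = 5/3 (g = -⅓*(-5) = 5/3 ≈ 1.6667)
L(E) = 2*E/3 (L(E) = (-1 + 5/3)*E = 2*E/3)
(L(6) + 48)*(-405) = ((⅔)*6 + 48)*(-405) = (4 + 48)*(-405) = 52*(-405) = -21060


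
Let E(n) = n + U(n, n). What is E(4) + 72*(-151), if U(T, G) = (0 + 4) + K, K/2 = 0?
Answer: -10864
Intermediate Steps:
K = 0 (K = 2*0 = 0)
U(T, G) = 4 (U(T, G) = (0 + 4) + 0 = 4 + 0 = 4)
E(n) = 4 + n (E(n) = n + 4 = 4 + n)
E(4) + 72*(-151) = (4 + 4) + 72*(-151) = 8 - 10872 = -10864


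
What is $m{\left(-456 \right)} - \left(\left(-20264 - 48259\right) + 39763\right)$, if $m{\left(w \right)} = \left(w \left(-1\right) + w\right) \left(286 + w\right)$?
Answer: $28760$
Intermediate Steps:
$m{\left(w \right)} = 0$ ($m{\left(w \right)} = \left(- w + w\right) \left(286 + w\right) = 0 \left(286 + w\right) = 0$)
$m{\left(-456 \right)} - \left(\left(-20264 - 48259\right) + 39763\right) = 0 - \left(\left(-20264 - 48259\right) + 39763\right) = 0 - \left(-68523 + 39763\right) = 0 - -28760 = 0 + 28760 = 28760$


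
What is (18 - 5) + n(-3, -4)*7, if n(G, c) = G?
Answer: -8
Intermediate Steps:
(18 - 5) + n(-3, -4)*7 = (18 - 5) - 3*7 = 13 - 21 = -8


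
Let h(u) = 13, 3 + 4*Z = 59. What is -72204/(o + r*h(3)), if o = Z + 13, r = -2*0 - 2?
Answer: -72204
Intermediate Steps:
Z = 14 (Z = -3/4 + (1/4)*59 = -3/4 + 59/4 = 14)
r = -2 (r = 0 - 2 = -2)
o = 27 (o = 14 + 13 = 27)
-72204/(o + r*h(3)) = -72204/(27 - 2*13) = -72204/(27 - 26) = -72204/1 = -72204*1 = -72204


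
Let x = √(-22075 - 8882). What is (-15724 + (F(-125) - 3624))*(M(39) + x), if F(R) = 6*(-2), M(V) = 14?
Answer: -271040 - 19360*I*√30957 ≈ -2.7104e+5 - 3.4063e+6*I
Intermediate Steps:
x = I*√30957 (x = √(-30957) = I*√30957 ≈ 175.95*I)
F(R) = -12
(-15724 + (F(-125) - 3624))*(M(39) + x) = (-15724 + (-12 - 3624))*(14 + I*√30957) = (-15724 - 3636)*(14 + I*√30957) = -19360*(14 + I*√30957) = -271040 - 19360*I*√30957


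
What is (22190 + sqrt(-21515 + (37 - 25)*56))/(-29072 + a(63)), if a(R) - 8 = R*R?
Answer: -634/717 - I*sqrt(20843)/25095 ≈ -0.88424 - 0.005753*I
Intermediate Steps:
a(R) = 8 + R**2 (a(R) = 8 + R*R = 8 + R**2)
(22190 + sqrt(-21515 + (37 - 25)*56))/(-29072 + a(63)) = (22190 + sqrt(-21515 + (37 - 25)*56))/(-29072 + (8 + 63**2)) = (22190 + sqrt(-21515 + 12*56))/(-29072 + (8 + 3969)) = (22190 + sqrt(-21515 + 672))/(-29072 + 3977) = (22190 + sqrt(-20843))/(-25095) = (22190 + I*sqrt(20843))*(-1/25095) = -634/717 - I*sqrt(20843)/25095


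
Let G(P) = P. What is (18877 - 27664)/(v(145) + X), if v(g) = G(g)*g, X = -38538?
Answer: 8787/17513 ≈ 0.50174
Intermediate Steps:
v(g) = g² (v(g) = g*g = g²)
(18877 - 27664)/(v(145) + X) = (18877 - 27664)/(145² - 38538) = -8787/(21025 - 38538) = -8787/(-17513) = -8787*(-1/17513) = 8787/17513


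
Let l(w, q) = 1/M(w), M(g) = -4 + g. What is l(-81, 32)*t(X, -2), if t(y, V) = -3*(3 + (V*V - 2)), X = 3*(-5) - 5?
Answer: 3/17 ≈ 0.17647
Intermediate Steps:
X = -20 (X = -15 - 5 = -20)
l(w, q) = 1/(-4 + w)
t(y, V) = -3 - 3*V**2 (t(y, V) = -3*(3 + (V**2 - 2)) = -3*(3 + (-2 + V**2)) = -3*(1 + V**2) = -3 - 3*V**2)
l(-81, 32)*t(X, -2) = (-3 - 3*(-2)**2)/(-4 - 81) = (-3 - 3*4)/(-85) = -(-3 - 12)/85 = -1/85*(-15) = 3/17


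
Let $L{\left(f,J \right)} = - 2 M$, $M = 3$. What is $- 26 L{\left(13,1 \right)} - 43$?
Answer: $113$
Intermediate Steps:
$L{\left(f,J \right)} = -6$ ($L{\left(f,J \right)} = \left(-2\right) 3 = -6$)
$- 26 L{\left(13,1 \right)} - 43 = \left(-26\right) \left(-6\right) - 43 = 156 - 43 = 113$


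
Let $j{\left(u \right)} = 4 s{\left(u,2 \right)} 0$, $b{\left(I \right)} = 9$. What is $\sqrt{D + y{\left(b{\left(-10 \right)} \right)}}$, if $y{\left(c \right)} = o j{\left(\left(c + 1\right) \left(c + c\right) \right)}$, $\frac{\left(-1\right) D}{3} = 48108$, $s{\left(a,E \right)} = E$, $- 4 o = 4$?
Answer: $6 i \sqrt{4009} \approx 379.9 i$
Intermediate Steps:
$o = -1$ ($o = \left(- \frac{1}{4}\right) 4 = -1$)
$D = -144324$ ($D = \left(-3\right) 48108 = -144324$)
$j{\left(u \right)} = 0$ ($j{\left(u \right)} = 4 \cdot 2 \cdot 0 = 8 \cdot 0 = 0$)
$y{\left(c \right)} = 0$ ($y{\left(c \right)} = \left(-1\right) 0 = 0$)
$\sqrt{D + y{\left(b{\left(-10 \right)} \right)}} = \sqrt{-144324 + 0} = \sqrt{-144324} = 6 i \sqrt{4009}$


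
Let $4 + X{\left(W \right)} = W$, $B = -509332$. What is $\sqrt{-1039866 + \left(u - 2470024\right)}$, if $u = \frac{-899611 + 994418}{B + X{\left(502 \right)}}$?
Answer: $\frac{i \sqrt{908752826758233878}}{508834} \approx 1873.5 i$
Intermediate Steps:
$X{\left(W \right)} = -4 + W$
$u = - \frac{94807}{508834}$ ($u = \frac{-899611 + 994418}{-509332 + \left(-4 + 502\right)} = \frac{94807}{-509332 + 498} = \frac{94807}{-508834} = 94807 \left(- \frac{1}{508834}\right) = - \frac{94807}{508834} \approx -0.18632$)
$\sqrt{-1039866 + \left(u - 2470024\right)} = \sqrt{-1039866 - \frac{1256832286823}{508834}} = \sqrt{- \frac{1785951463067}{508834}} = \frac{i \sqrt{908752826758233878}}{508834}$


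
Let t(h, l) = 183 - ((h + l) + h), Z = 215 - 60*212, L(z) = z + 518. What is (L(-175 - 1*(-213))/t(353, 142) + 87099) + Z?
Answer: 49604454/665 ≈ 74593.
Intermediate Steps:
L(z) = 518 + z
Z = -12505 (Z = 215 - 12720 = -12505)
t(h, l) = 183 - l - 2*h (t(h, l) = 183 - (l + 2*h) = 183 + (-l - 2*h) = 183 - l - 2*h)
(L(-175 - 1*(-213))/t(353, 142) + 87099) + Z = ((518 + (-175 - 1*(-213)))/(183 - 1*142 - 2*353) + 87099) - 12505 = ((518 + (-175 + 213))/(183 - 142 - 706) + 87099) - 12505 = ((518 + 38)/(-665) + 87099) - 12505 = (556*(-1/665) + 87099) - 12505 = (-556/665 + 87099) - 12505 = 57920279/665 - 12505 = 49604454/665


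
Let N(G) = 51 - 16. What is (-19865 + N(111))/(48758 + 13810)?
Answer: -3305/10428 ≈ -0.31694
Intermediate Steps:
N(G) = 35
(-19865 + N(111))/(48758 + 13810) = (-19865 + 35)/(48758 + 13810) = -19830/62568 = -19830*1/62568 = -3305/10428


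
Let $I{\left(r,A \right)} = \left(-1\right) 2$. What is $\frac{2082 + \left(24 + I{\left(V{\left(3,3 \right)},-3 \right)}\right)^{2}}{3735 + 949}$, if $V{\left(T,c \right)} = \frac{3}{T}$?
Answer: $\frac{1283}{2342} \approx 0.54782$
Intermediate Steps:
$I{\left(r,A \right)} = -2$
$\frac{2082 + \left(24 + I{\left(V{\left(3,3 \right)},-3 \right)}\right)^{2}}{3735 + 949} = \frac{2082 + \left(24 - 2\right)^{2}}{3735 + 949} = \frac{2082 + 22^{2}}{4684} = \left(2082 + 484\right) \frac{1}{4684} = 2566 \cdot \frac{1}{4684} = \frac{1283}{2342}$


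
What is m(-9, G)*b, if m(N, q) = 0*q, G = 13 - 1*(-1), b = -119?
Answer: 0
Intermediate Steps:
G = 14 (G = 13 + 1 = 14)
m(N, q) = 0
m(-9, G)*b = 0*(-119) = 0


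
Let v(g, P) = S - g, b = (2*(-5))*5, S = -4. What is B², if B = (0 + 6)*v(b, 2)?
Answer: 76176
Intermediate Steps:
b = -50 (b = -10*5 = -50)
v(g, P) = -4 - g
B = 276 (B = (0 + 6)*(-4 - 1*(-50)) = 6*(-4 + 50) = 6*46 = 276)
B² = 276² = 76176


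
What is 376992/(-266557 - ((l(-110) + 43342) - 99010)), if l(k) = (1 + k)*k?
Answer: -125664/74293 ≈ -1.6915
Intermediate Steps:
l(k) = k*(1 + k)
376992/(-266557 - ((l(-110) + 43342) - 99010)) = 376992/(-266557 - ((-110*(1 - 110) + 43342) - 99010)) = 376992/(-266557 - ((-110*(-109) + 43342) - 99010)) = 376992/(-266557 - ((11990 + 43342) - 99010)) = 376992/(-266557 - (55332 - 99010)) = 376992/(-266557 - 1*(-43678)) = 376992/(-266557 + 43678) = 376992/(-222879) = 376992*(-1/222879) = -125664/74293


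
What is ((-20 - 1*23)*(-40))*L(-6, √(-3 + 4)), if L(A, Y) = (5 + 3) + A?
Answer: 3440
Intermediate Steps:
L(A, Y) = 8 + A
((-20 - 1*23)*(-40))*L(-6, √(-3 + 4)) = ((-20 - 1*23)*(-40))*(8 - 6) = ((-20 - 23)*(-40))*2 = -43*(-40)*2 = 1720*2 = 3440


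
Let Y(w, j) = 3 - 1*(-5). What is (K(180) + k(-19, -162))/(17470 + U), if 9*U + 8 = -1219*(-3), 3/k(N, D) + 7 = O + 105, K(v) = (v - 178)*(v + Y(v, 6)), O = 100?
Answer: 74451/3539338 ≈ 0.021035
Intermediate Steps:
Y(w, j) = 8 (Y(w, j) = 3 + 5 = 8)
K(v) = (-178 + v)*(8 + v) (K(v) = (v - 178)*(v + 8) = (-178 + v)*(8 + v))
k(N, D) = 1/66 (k(N, D) = 3/(-7 + (100 + 105)) = 3/(-7 + 205) = 3/198 = 3*(1/198) = 1/66)
U = 3649/9 (U = -8/9 + (-1219*(-3))/9 = -8/9 + (⅑)*3657 = -8/9 + 1219/3 = 3649/9 ≈ 405.44)
(K(180) + k(-19, -162))/(17470 + U) = ((-1424 + 180² - 170*180) + 1/66)/(17470 + 3649/9) = ((-1424 + 32400 - 30600) + 1/66)/(160879/9) = (376 + 1/66)*(9/160879) = (24817/66)*(9/160879) = 74451/3539338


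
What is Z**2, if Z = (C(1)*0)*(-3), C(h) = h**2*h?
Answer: 0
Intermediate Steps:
C(h) = h**3
Z = 0 (Z = (1**3*0)*(-3) = (1*0)*(-3) = 0*(-3) = 0)
Z**2 = 0**2 = 0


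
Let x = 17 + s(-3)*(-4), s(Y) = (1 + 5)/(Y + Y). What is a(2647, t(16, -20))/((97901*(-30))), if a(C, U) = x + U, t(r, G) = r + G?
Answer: -17/2937030 ≈ -5.7882e-6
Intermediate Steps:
s(Y) = 3/Y (s(Y) = 6/((2*Y)) = 6*(1/(2*Y)) = 3/Y)
x = 21 (x = 17 + (3/(-3))*(-4) = 17 + (3*(-⅓))*(-4) = 17 - 1*(-4) = 17 + 4 = 21)
t(r, G) = G + r
a(C, U) = 21 + U
a(2647, t(16, -20))/((97901*(-30))) = (21 + (-20 + 16))/((97901*(-30))) = (21 - 4)/(-2937030) = 17*(-1/2937030) = -17/2937030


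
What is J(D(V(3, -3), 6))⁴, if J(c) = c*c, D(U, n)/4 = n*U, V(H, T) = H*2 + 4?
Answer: 11007531417600000000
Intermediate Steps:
V(H, T) = 4 + 2*H (V(H, T) = 2*H + 4 = 4 + 2*H)
D(U, n) = 4*U*n (D(U, n) = 4*(n*U) = 4*(U*n) = 4*U*n)
J(c) = c²
J(D(V(3, -3), 6))⁴ = ((4*(4 + 2*3)*6)²)⁴ = ((4*(4 + 6)*6)²)⁴ = ((4*10*6)²)⁴ = (240²)⁴ = 57600⁴ = 11007531417600000000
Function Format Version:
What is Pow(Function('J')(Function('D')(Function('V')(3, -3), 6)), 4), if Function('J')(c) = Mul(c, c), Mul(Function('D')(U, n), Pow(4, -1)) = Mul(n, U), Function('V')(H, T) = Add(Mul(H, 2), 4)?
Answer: 11007531417600000000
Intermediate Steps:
Function('V')(H, T) = Add(4, Mul(2, H)) (Function('V')(H, T) = Add(Mul(2, H), 4) = Add(4, Mul(2, H)))
Function('D')(U, n) = Mul(4, U, n) (Function('D')(U, n) = Mul(4, Mul(n, U)) = Mul(4, Mul(U, n)) = Mul(4, U, n))
Function('J')(c) = Pow(c, 2)
Pow(Function('J')(Function('D')(Function('V')(3, -3), 6)), 4) = Pow(Pow(Mul(4, Add(4, Mul(2, 3)), 6), 2), 4) = Pow(Pow(Mul(4, Add(4, 6), 6), 2), 4) = Pow(Pow(Mul(4, 10, 6), 2), 4) = Pow(Pow(240, 2), 4) = Pow(57600, 4) = 11007531417600000000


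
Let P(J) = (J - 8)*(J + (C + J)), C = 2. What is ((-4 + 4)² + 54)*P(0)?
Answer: -864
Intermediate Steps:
P(J) = (-8 + J)*(2 + 2*J) (P(J) = (J - 8)*(J + (2 + J)) = (-8 + J)*(2 + 2*J))
((-4 + 4)² + 54)*P(0) = ((-4 + 4)² + 54)*(-16 - 14*0 + 2*0²) = (0² + 54)*(-16 + 0 + 2*0) = (0 + 54)*(-16 + 0 + 0) = 54*(-16) = -864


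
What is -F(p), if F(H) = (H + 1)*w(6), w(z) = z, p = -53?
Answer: 312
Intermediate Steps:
F(H) = 6 + 6*H (F(H) = (H + 1)*6 = (1 + H)*6 = 6 + 6*H)
-F(p) = -(6 + 6*(-53)) = -(6 - 318) = -1*(-312) = 312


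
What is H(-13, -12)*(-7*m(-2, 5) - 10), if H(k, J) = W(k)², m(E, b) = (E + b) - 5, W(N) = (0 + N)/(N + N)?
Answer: 1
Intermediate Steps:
W(N) = ½ (W(N) = N/((2*N)) = N*(1/(2*N)) = ½)
m(E, b) = -5 + E + b
H(k, J) = ¼ (H(k, J) = (½)² = ¼)
H(-13, -12)*(-7*m(-2, 5) - 10) = (-7*(-5 - 2 + 5) - 10)/4 = (-7*(-2) - 10)/4 = (14 - 10)/4 = (¼)*4 = 1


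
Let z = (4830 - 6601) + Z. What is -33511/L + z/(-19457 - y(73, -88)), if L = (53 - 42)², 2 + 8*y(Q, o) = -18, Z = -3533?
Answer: -100199687/362153 ≈ -276.68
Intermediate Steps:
z = -5304 (z = (4830 - 6601) - 3533 = -1771 - 3533 = -5304)
y(Q, o) = -5/2 (y(Q, o) = -¼ + (⅛)*(-18) = -¼ - 9/4 = -5/2)
L = 121 (L = 11² = 121)
-33511/L + z/(-19457 - y(73, -88)) = -33511/121 - 5304/(-19457 - 1*(-5/2)) = -33511*1/121 - 5304/(-19457 + 5/2) = -33511/121 - 5304/(-38909/2) = -33511/121 - 5304*(-2/38909) = -33511/121 + 816/2993 = -100199687/362153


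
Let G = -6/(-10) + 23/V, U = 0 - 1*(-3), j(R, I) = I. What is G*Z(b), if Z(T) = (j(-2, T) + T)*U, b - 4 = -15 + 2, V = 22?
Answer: -4887/55 ≈ -88.854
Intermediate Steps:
b = -9 (b = 4 + (-15 + 2) = 4 - 13 = -9)
U = 3 (U = 0 + 3 = 3)
Z(T) = 6*T (Z(T) = (T + T)*3 = (2*T)*3 = 6*T)
G = 181/110 (G = -6/(-10) + 23/22 = -6*(-⅒) + 23*(1/22) = ⅗ + 23/22 = 181/110 ≈ 1.6455)
G*Z(b) = 181*(6*(-9))/110 = (181/110)*(-54) = -4887/55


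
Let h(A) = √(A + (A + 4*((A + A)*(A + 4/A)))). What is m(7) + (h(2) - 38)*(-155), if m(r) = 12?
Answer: 5902 - 310*√17 ≈ 4623.8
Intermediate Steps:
h(A) = √(2*A + 8*A*(A + 4/A)) (h(A) = √(A + (A + 4*((2*A)*(A + 4/A)))) = √(A + (A + 4*(2*A*(A + 4/A)))) = √(A + (A + 8*A*(A + 4/A))) = √(2*A + 8*A*(A + 4/A)))
m(7) + (h(2) - 38)*(-155) = 12 + (√(32 + 2*2 + 8*2²) - 38)*(-155) = 12 + (√(32 + 4 + 8*4) - 38)*(-155) = 12 + (√(32 + 4 + 32) - 38)*(-155) = 12 + (√68 - 38)*(-155) = 12 + (2*√17 - 38)*(-155) = 12 + (-38 + 2*√17)*(-155) = 12 + (5890 - 310*√17) = 5902 - 310*√17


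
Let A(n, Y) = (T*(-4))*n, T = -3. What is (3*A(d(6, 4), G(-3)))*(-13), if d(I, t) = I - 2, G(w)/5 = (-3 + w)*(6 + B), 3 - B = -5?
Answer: -1872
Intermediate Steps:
B = 8 (B = 3 - 1*(-5) = 3 + 5 = 8)
G(w) = -210 + 70*w (G(w) = 5*((-3 + w)*(6 + 8)) = 5*((-3 + w)*14) = 5*(-42 + 14*w) = -210 + 70*w)
d(I, t) = -2 + I
A(n, Y) = 12*n (A(n, Y) = (-3*(-4))*n = 12*n)
(3*A(d(6, 4), G(-3)))*(-13) = (3*(12*(-2 + 6)))*(-13) = (3*(12*4))*(-13) = (3*48)*(-13) = 144*(-13) = -1872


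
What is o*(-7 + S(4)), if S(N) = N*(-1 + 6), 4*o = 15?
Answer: 195/4 ≈ 48.750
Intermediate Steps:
o = 15/4 (o = (1/4)*15 = 15/4 ≈ 3.7500)
S(N) = 5*N (S(N) = N*5 = 5*N)
o*(-7 + S(4)) = 15*(-7 + 5*4)/4 = 15*(-7 + 20)/4 = (15/4)*13 = 195/4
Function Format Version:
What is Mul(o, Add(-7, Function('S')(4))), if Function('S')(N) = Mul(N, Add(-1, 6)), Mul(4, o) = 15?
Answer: Rational(195, 4) ≈ 48.750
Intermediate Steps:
o = Rational(15, 4) (o = Mul(Rational(1, 4), 15) = Rational(15, 4) ≈ 3.7500)
Function('S')(N) = Mul(5, N) (Function('S')(N) = Mul(N, 5) = Mul(5, N))
Mul(o, Add(-7, Function('S')(4))) = Mul(Rational(15, 4), Add(-7, Mul(5, 4))) = Mul(Rational(15, 4), Add(-7, 20)) = Mul(Rational(15, 4), 13) = Rational(195, 4)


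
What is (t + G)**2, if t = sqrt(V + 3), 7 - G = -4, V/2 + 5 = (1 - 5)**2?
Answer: 256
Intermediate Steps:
V = 22 (V = -10 + 2*(1 - 5)**2 = -10 + 2*(-4)**2 = -10 + 2*16 = -10 + 32 = 22)
G = 11 (G = 7 - 1*(-4) = 7 + 4 = 11)
t = 5 (t = sqrt(22 + 3) = sqrt(25) = 5)
(t + G)**2 = (5 + 11)**2 = 16**2 = 256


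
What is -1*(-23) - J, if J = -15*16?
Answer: 263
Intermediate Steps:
J = -240
-1*(-23) - J = -1*(-23) - 1*(-240) = 23 + 240 = 263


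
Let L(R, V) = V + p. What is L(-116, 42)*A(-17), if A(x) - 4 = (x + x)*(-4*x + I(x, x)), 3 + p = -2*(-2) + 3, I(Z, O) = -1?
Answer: -104604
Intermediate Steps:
p = 4 (p = -3 + (-2*(-2) + 3) = -3 + (4 + 3) = -3 + 7 = 4)
L(R, V) = 4 + V (L(R, V) = V + 4 = 4 + V)
A(x) = 4 + 2*x*(-1 - 4*x) (A(x) = 4 + (x + x)*(-4*x - 1) = 4 + (2*x)*(-1 - 4*x) = 4 + 2*x*(-1 - 4*x))
L(-116, 42)*A(-17) = (4 + 42)*(4 - 8*(-17)**2 - 2*(-17)) = 46*(4 - 8*289 + 34) = 46*(4 - 2312 + 34) = 46*(-2274) = -104604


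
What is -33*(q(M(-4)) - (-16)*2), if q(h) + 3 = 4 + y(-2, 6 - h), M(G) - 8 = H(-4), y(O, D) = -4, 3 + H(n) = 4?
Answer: -957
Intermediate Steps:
H(n) = 1 (H(n) = -3 + 4 = 1)
M(G) = 9 (M(G) = 8 + 1 = 9)
q(h) = -3 (q(h) = -3 + (4 - 4) = -3 + 0 = -3)
-33*(q(M(-4)) - (-16)*2) = -33*(-3 - (-16)*2) = -33*(-3 - 1*(-32)) = -33*(-3 + 32) = -33*29 = -957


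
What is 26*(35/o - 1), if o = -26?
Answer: -61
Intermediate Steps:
26*(35/o - 1) = 26*(35/(-26) - 1) = 26*(35*(-1/26) - 1) = 26*(-35/26 - 1) = 26*(-61/26) = -61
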